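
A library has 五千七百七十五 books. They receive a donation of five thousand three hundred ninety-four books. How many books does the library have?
Convert 五千七百七十五 (Chinese numeral) → 5×1000 + 7×100 + 7×10 + 5 = 5775 (decimal)
Convert five thousand three hundred ninety-four (English words) → 5×1000 + 3×100 + 94 = 5394 (decimal)
Compute 5775 + 5394 = 11169
11169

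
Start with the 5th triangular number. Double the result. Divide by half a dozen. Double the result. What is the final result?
Convert the 5th triangular number (triangular index) → 5×6/2 = 15 (decimal)
Start: 15
15 × 2 = 30
Convert half a dozen (colloquial) → 6 (decimal)
30 ÷ 6 = 5
5 × 2 = 10
10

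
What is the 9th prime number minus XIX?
The 9th prime number = 23
Convert XIX (Roman numeral) → 10 + 9 = 19 (decimal)
Compute 23 - 19 = 4
4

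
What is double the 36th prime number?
The 36th prime number = 151
Compute 151 × 2 = 302
302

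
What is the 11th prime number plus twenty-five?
The 11th prime number = 31
Convert twenty-five (English words) → 25 (decimal)
Compute 31 + 25 = 56
56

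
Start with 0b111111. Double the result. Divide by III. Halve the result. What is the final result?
Convert 0b111111 (binary) → 32 + 16 + 8 + 4 + 2 + 1 = 63 (decimal)
Start: 63
63 × 2 = 126
Convert III (Roman numeral) → 1 + 1 + 1 = 3 (decimal)
126 ÷ 3 = 42
42 ÷ 2 = 21
21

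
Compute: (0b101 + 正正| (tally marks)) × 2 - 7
Convert 0b101 (binary) → 4 + 1 = 5 (decimal)
Convert 正正| (tally marks) → 5 + 5 + 1 = 11 (decimal)
Expression in decimal: (5 + 11) × 2 - 7
Parentheses first: 5 + 11 = 16
Multiply: 16 × 2 = 32
Subtract: 32 - 7 = 25
25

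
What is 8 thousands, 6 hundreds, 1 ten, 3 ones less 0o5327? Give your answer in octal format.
Convert 8 thousands, 6 hundreds, 1 ten, 3 ones (place-value notation) → 8×1000 + 6×100 + 1×10 + 3 = 8613 (decimal)
Convert 0o5327 (octal) → 5×512 + 3×64 + 2×8 + 7 = 2775 (decimal)
Compute 8613 - 2775 = 5838
Convert 5838 (decimal) → 5838 = 1×4096 + 3×512 + 3×64 + 1×8 + 6 → 0o13316 (octal)
0o13316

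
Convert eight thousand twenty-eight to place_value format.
Convert eight thousand twenty-eight (English words) → 8×1000 + 28 = 8028 (decimal)
Convert 8028 (decimal) → 8028 = 8×1000 + 2×10 + 8 → 8 thousands, 2 tens, 8 ones (place-value notation)
8 thousands, 2 tens, 8 ones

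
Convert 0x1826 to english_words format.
Convert 0x1826 (hexadecimal) → 1×4096 + 8×256 + 2×16 + 6 = 6182 (decimal)
Convert 6182 (decimal) → 6182 = 6×1000 + 1×100 + 82 → six thousand one hundred eighty-two (English words)
six thousand one hundred eighty-two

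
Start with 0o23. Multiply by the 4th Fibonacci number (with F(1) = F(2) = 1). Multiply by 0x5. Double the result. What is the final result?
Convert 0o23 (octal) → 2×8 + 3 = 19 (decimal)
Start: 19
Convert the 4th Fibonacci number (with F(1) = F(2) = 1) (Fibonacci index) → 1, 1, 2, 3 → 3 (decimal)
19 × 3 = 57
Convert 0x5 (hexadecimal) → 5 (decimal)
57 × 5 = 285
285 × 2 = 570
570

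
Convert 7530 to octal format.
Convert 7530 (decimal) → 7530 = 1×4096 + 6×512 + 5×64 + 5×8 + 2 → 0o16552 (octal)
0o16552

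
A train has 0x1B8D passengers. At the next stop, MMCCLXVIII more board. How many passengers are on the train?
Convert 0x1B8D (hexadecimal) → 1×4096 + 11×256 + 8×16 + 13 = 7053 (decimal)
Convert MMCCLXVIII (Roman numeral) → 1000 + 1000 + 100 + 100 + 50 + 10 + 5 + 1 + 1 + 1 = 2268 (decimal)
Compute 7053 + 2268 = 9321
9321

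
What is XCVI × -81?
Convert XCVI (Roman numeral) → 90 + 5 + 1 = 96 (decimal)
Compute 96 × -81 = -7776
-7776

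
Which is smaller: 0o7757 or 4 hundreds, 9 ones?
Convert 0o7757 (octal) → 7×512 + 7×64 + 5×8 + 7 = 4079 (decimal)
Convert 4 hundreds, 9 ones (place-value notation) → 4×100 + 9 = 409 (decimal)
Compare 4079 vs 409: smaller = 409
409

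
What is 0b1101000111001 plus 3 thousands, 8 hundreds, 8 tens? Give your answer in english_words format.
Convert 0b1101000111001 (binary) → 4096 + 2048 + 512 + 32 + 16 + 8 + 1 = 6713 (decimal)
Convert 3 thousands, 8 hundreds, 8 tens (place-value notation) → 3×1000 + 8×100 + 8×10 = 3880 (decimal)
Compute 6713 + 3880 = 10593
Convert 10593 (decimal) → 10593 = 10×1000 + 5×100 + 93 → ten thousand five hundred ninety-three (English words)
ten thousand five hundred ninety-three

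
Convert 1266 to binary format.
Convert 1266 (decimal) → 1266 = 1024 + 128 + 64 + 32 + 16 + 2 → 0b10011110010 (binary)
0b10011110010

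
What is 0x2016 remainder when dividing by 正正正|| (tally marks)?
Convert 0x2016 (hexadecimal) → 2×4096 + 1×16 + 6 = 8214 (decimal)
Convert 正正正|| (tally marks) → 5 + 5 + 5 + 2 = 17 (decimal)
Compute 8214 mod 17 = 3
3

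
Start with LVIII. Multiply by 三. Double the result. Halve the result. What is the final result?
Convert LVIII (Roman numeral) → 50 + 5 + 1 + 1 + 1 = 58 (decimal)
Start: 58
Convert 三 (Chinese numeral) → 3 (decimal)
58 × 3 = 174
174 × 2 = 348
348 ÷ 2 = 174
174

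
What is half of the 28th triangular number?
The 28th triangular number = 28×29/2 = 406
Compute 406 ÷ 2 = 203
203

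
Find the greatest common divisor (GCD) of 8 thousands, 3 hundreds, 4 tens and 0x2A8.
Convert 8 thousands, 3 hundreds, 4 tens (place-value notation) → 8×1000 + 3×100 + 4×10 = 8340 (decimal)
Convert 0x2A8 (hexadecimal) → 2×256 + 10×16 + 8 = 680 (decimal)
Compute gcd(8340, 680) = 20
20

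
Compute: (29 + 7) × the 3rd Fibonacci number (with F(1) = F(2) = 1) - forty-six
Convert the 3rd Fibonacci number (with F(1) = F(2) = 1) (Fibonacci index) → 1, 1, 2 → 2 (decimal)
Convert forty-six (English words) → 46 (decimal)
Expression in decimal: (29 + 7) × 2 - 46
Parentheses first: 29 + 7 = 36
Multiply: 36 × 2 = 72
Subtract: 72 - 46 = 26
26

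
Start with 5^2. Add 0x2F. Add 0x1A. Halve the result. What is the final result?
Convert 5^2 (power) → 25 (decimal)
Start: 25
Convert 0x2F (hexadecimal) → 2×16 + 15 = 47 (decimal)
25 + 47 = 72
Convert 0x1A (hexadecimal) → 1×16 + 10 = 26 (decimal)
72 + 26 = 98
98 ÷ 2 = 49
49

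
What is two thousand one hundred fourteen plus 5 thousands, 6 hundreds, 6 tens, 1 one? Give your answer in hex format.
Convert two thousand one hundred fourteen (English words) → 2×1000 + 1×100 + 14 = 2114 (decimal)
Convert 5 thousands, 6 hundreds, 6 tens, 1 one (place-value notation) → 5×1000 + 6×100 + 6×10 + 1 = 5661 (decimal)
Compute 2114 + 5661 = 7775
Convert 7775 (decimal) → 7775 = 1×4096 + 14×256 + 5×16 + 15 → 0x1E5F (hexadecimal)
0x1E5F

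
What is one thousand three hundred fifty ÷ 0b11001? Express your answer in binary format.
Convert one thousand three hundred fifty (English words) → 1×1000 + 3×100 + 50 = 1350 (decimal)
Convert 0b11001 (binary) → 16 + 8 + 1 = 25 (decimal)
Compute 1350 ÷ 25 = 54
Convert 54 (decimal) → 54 = 32 + 16 + 4 + 2 → 0b110110 (binary)
0b110110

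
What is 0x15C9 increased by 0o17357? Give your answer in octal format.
Convert 0x15C9 (hexadecimal) → 1×4096 + 5×256 + 12×16 + 9 = 5577 (decimal)
Convert 0o17357 (octal) → 1×4096 + 7×512 + 3×64 + 5×8 + 7 = 7919 (decimal)
Compute 5577 + 7919 = 13496
Convert 13496 (decimal) → 13496 = 3×4096 + 2×512 + 2×64 + 7×8 → 0o32270 (octal)
0o32270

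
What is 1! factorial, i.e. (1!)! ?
Convert 1! (factorial) → 1 (decimal)
Compute 1! = 1
1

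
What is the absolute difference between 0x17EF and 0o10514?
Convert 0x17EF (hexadecimal) → 1×4096 + 7×256 + 14×16 + 15 = 6127 (decimal)
Convert 0o10514 (octal) → 1×4096 + 5×64 + 1×8 + 4 = 4428 (decimal)
Compute |6127 - 4428| = 1699
1699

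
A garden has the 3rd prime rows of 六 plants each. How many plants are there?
Convert 六 (Chinese numeral) → 6 (decimal)
Convert the 3rd prime (prime index) → 5 (decimal)
Compute 6 × 5 = 30
30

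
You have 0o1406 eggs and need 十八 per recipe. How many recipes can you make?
Convert 0o1406 (octal) → 1×512 + 4×64 + 6 = 774 (decimal)
Convert 十八 (Chinese numeral) → 1×10 + 8 = 18 (decimal)
Compute 774 ÷ 18 = 43
43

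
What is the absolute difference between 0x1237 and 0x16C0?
Convert 0x1237 (hexadecimal) → 1×4096 + 2×256 + 3×16 + 7 = 4663 (decimal)
Convert 0x16C0 (hexadecimal) → 1×4096 + 6×256 + 12×16 = 5824 (decimal)
Compute |4663 - 5824| = 1161
1161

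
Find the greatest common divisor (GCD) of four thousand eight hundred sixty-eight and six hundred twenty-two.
Convert four thousand eight hundred sixty-eight (English words) → 4×1000 + 8×100 + 68 = 4868 (decimal)
Convert six hundred twenty-two (English words) → 6×100 + 22 = 622 (decimal)
Compute gcd(4868, 622) = 2
2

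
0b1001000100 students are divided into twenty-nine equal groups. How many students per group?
Convert 0b1001000100 (binary) → 512 + 64 + 4 = 580 (decimal)
Convert twenty-nine (English words) → 29 (decimal)
Compute 580 ÷ 29 = 20
20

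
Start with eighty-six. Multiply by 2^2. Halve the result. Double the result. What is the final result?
Convert eighty-six (English words) → 86 (decimal)
Start: 86
Convert 2^2 (power) → 4 (decimal)
86 × 4 = 344
344 ÷ 2 = 172
172 × 2 = 344
344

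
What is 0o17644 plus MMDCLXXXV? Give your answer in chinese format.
Convert 0o17644 (octal) → 1×4096 + 7×512 + 6×64 + 4×8 + 4 = 8100 (decimal)
Convert MMDCLXXXV (Roman numeral) → 1000 + 1000 + 500 + 100 + 50 + 10 + 10 + 10 + 5 = 2685 (decimal)
Compute 8100 + 2685 = 10785
Convert 10785 (decimal) → 10785 = 1×10000 + 7×100 + 8×10 + 5 → 一万零七百八十五 (Chinese numeral)
一万零七百八十五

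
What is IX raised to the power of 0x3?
Convert IX (Roman numeral) → 9 (decimal)
Convert 0x3 (hexadecimal) → 3 (decimal)
Compute 9 ^ 3 = 729
729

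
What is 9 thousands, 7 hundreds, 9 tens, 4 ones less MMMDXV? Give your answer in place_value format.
Convert 9 thousands, 7 hundreds, 9 tens, 4 ones (place-value notation) → 9×1000 + 7×100 + 9×10 + 4 = 9794 (decimal)
Convert MMMDXV (Roman numeral) → 1000 + 1000 + 1000 + 500 + 10 + 5 = 3515 (decimal)
Compute 9794 - 3515 = 6279
Convert 6279 (decimal) → 6279 = 6×1000 + 2×100 + 7×10 + 9 → 6 thousands, 2 hundreds, 7 tens, 9 ones (place-value notation)
6 thousands, 2 hundreds, 7 tens, 9 ones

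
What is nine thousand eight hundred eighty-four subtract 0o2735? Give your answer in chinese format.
Convert nine thousand eight hundred eighty-four (English words) → 9×1000 + 8×100 + 84 = 9884 (decimal)
Convert 0o2735 (octal) → 2×512 + 7×64 + 3×8 + 5 = 1501 (decimal)
Compute 9884 - 1501 = 8383
Convert 8383 (decimal) → 8383 = 8×1000 + 3×100 + 8×10 + 3 → 八千三百八十三 (Chinese numeral)
八千三百八十三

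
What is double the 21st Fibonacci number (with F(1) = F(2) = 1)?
The 21st Fibonacci number (with F(1) = F(2) = 1) = 10946
Compute 10946 × 2 = 21892
21892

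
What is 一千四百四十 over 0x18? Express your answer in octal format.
Convert 一千四百四十 (Chinese numeral) → 1×1000 + 4×100 + 4×10 = 1440 (decimal)
Convert 0x18 (hexadecimal) → 1×16 + 8 = 24 (decimal)
Compute 1440 ÷ 24 = 60
Convert 60 (decimal) → 60 = 7×8 + 4 → 0o74 (octal)
0o74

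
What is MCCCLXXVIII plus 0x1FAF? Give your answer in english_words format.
Convert MCCCLXXVIII (Roman numeral) → 1000 + 100 + 100 + 100 + 50 + 10 + 10 + 5 + 1 + 1 + 1 = 1378 (decimal)
Convert 0x1FAF (hexadecimal) → 1×4096 + 15×256 + 10×16 + 15 = 8111 (decimal)
Compute 1378 + 8111 = 9489
Convert 9489 (decimal) → 9489 = 9×1000 + 4×100 + 89 → nine thousand four hundred eighty-nine (English words)
nine thousand four hundred eighty-nine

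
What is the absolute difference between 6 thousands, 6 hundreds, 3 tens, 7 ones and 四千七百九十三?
Convert 6 thousands, 6 hundreds, 3 tens, 7 ones (place-value notation) → 6×1000 + 6×100 + 3×10 + 7 = 6637 (decimal)
Convert 四千七百九十三 (Chinese numeral) → 4×1000 + 7×100 + 9×10 + 3 = 4793 (decimal)
Compute |6637 - 4793| = 1844
1844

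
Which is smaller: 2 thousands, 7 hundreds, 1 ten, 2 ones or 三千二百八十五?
Convert 2 thousands, 7 hundreds, 1 ten, 2 ones (place-value notation) → 2×1000 + 7×100 + 1×10 + 2 = 2712 (decimal)
Convert 三千二百八十五 (Chinese numeral) → 3×1000 + 2×100 + 8×10 + 5 = 3285 (decimal)
Compare 2712 vs 3285: smaller = 2712
2712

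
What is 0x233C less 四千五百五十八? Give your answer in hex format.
Convert 0x233C (hexadecimal) → 2×4096 + 3×256 + 3×16 + 12 = 9020 (decimal)
Convert 四千五百五十八 (Chinese numeral) → 4×1000 + 5×100 + 5×10 + 8 = 4558 (decimal)
Compute 9020 - 4558 = 4462
Convert 4462 (decimal) → 4462 = 1×4096 + 1×256 + 6×16 + 14 → 0x116E (hexadecimal)
0x116E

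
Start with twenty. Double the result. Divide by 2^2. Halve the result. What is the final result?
Convert twenty (English words) → 20 (decimal)
Start: 20
20 × 2 = 40
Convert 2^2 (power) → 4 (decimal)
40 ÷ 4 = 10
10 ÷ 2 = 5
5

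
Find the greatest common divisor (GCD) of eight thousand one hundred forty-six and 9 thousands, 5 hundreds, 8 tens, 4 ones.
Convert eight thousand one hundred forty-six (English words) → 8×1000 + 1×100 + 46 = 8146 (decimal)
Convert 9 thousands, 5 hundreds, 8 tens, 4 ones (place-value notation) → 9×1000 + 5×100 + 8×10 + 4 = 9584 (decimal)
Compute gcd(8146, 9584) = 2
2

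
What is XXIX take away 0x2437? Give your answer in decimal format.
Convert XXIX (Roman numeral) → 10 + 10 + 9 = 29 (decimal)
Convert 0x2437 (hexadecimal) → 2×4096 + 4×256 + 3×16 + 7 = 9271 (decimal)
Compute 29 - 9271 = -9242
-9242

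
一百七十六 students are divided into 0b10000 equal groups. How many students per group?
Convert 一百七十六 (Chinese numeral) → 1×100 + 7×10 + 6 = 176 (decimal)
Convert 0b10000 (binary) → 16 (decimal)
Compute 176 ÷ 16 = 11
11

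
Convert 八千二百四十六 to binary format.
Convert 八千二百四十六 (Chinese numeral) → 8×1000 + 2×100 + 4×10 + 6 = 8246 (decimal)
Convert 8246 (decimal) → 8246 = 8192 + 32 + 16 + 4 + 2 → 0b10000000110110 (binary)
0b10000000110110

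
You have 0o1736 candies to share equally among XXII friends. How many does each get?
Convert 0o1736 (octal) → 1×512 + 7×64 + 3×8 + 6 = 990 (decimal)
Convert XXII (Roman numeral) → 10 + 10 + 1 + 1 = 22 (decimal)
Compute 990 ÷ 22 = 45
45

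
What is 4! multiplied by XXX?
Convert 4! (factorial) → 24 (decimal)
Convert XXX (Roman numeral) → 10 + 10 + 10 = 30 (decimal)
Compute 24 × 30 = 720
720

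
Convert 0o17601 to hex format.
Convert 0o17601 (octal) → 1×4096 + 7×512 + 6×64 + 1 = 8065 (decimal)
Convert 8065 (decimal) → 8065 = 1×4096 + 15×256 + 8×16 + 1 → 0x1F81 (hexadecimal)
0x1F81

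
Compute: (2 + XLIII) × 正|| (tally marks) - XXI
Convert XLIII (Roman numeral) → 40 + 1 + 1 + 1 = 43 (decimal)
Convert 正|| (tally marks) → 5 + 2 = 7 (decimal)
Convert XXI (Roman numeral) → 10 + 10 + 1 = 21 (decimal)
Expression in decimal: (2 + 43) × 7 - 21
Parentheses first: 2 + 43 = 45
Multiply: 45 × 7 = 315
Subtract: 315 - 21 = 294
294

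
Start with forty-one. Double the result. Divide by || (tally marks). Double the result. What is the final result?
Convert forty-one (English words) → 41 (decimal)
Start: 41
41 × 2 = 82
Convert || (tally marks) → 2 (decimal)
82 ÷ 2 = 41
41 × 2 = 82
82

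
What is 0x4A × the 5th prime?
Convert 0x4A (hexadecimal) → 4×16 + 10 = 74 (decimal)
Convert the 5th prime (prime index) → 11 (decimal)
Compute 74 × 11 = 814
814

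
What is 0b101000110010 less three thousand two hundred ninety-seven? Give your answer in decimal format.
Convert 0b101000110010 (binary) → 2048 + 512 + 32 + 16 + 2 = 2610 (decimal)
Convert three thousand two hundred ninety-seven (English words) → 3×1000 + 2×100 + 97 = 3297 (decimal)
Compute 2610 - 3297 = -687
-687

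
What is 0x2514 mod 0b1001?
Convert 0x2514 (hexadecimal) → 2×4096 + 5×256 + 1×16 + 4 = 9492 (decimal)
Convert 0b1001 (binary) → 8 + 1 = 9 (decimal)
Compute 9492 mod 9 = 6
6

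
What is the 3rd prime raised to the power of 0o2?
Convert the 3rd prime (prime index) → 5 (decimal)
Convert 0o2 (octal) → 2 (decimal)
Compute 5 ^ 2 = 25
25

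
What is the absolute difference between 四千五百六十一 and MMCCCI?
Convert 四千五百六十一 (Chinese numeral) → 4×1000 + 5×100 + 6×10 + 1 = 4561 (decimal)
Convert MMCCCI (Roman numeral) → 1000 + 1000 + 100 + 100 + 100 + 1 = 2301 (decimal)
Compute |4561 - 2301| = 2260
2260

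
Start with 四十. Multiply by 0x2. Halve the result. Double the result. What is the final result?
Convert 四十 (Chinese numeral) → 4×10 = 40 (decimal)
Start: 40
Convert 0x2 (hexadecimal) → 2 (decimal)
40 × 2 = 80
80 ÷ 2 = 40
40 × 2 = 80
80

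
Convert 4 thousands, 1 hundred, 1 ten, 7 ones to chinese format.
Convert 4 thousands, 1 hundred, 1 ten, 7 ones (place-value notation) → 4×1000 + 1×100 + 1×10 + 7 = 4117 (decimal)
Convert 4117 (decimal) → 4117 = 4×1000 + 1×100 + 1×10 + 7 → 四千一百一十七 (Chinese numeral)
四千一百一十七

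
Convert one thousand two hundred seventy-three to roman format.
Convert one thousand two hundred seventy-three (English words) → 1×1000 + 2×100 + 73 = 1273 (decimal)
Convert 1273 (decimal) → 1273 = 1000 + 100 + 100 + 50 + 10 + 10 + 1 + 1 + 1 → MCCLXXIII (Roman numeral)
MCCLXXIII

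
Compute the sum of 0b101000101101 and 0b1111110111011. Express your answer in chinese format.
Convert 0b101000101101 (binary) → 2048 + 512 + 32 + 8 + 4 + 1 = 2605 (decimal)
Convert 0b1111110111011 (binary) → 4096 + 2048 + 1024 + 512 + 256 + 128 + 32 + 16 + 8 + 2 + 1 = 8123 (decimal)
Compute 2605 + 8123 = 10728
Convert 10728 (decimal) → 10728 = 1×10000 + 7×100 + 2×10 + 8 → 一万零七百二十八 (Chinese numeral)
一万零七百二十八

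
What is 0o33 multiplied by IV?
Convert 0o33 (octal) → 3×8 + 3 = 27 (decimal)
Convert IV (Roman numeral) → 4 (decimal)
Compute 27 × 4 = 108
108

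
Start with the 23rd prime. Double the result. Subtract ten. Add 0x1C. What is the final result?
Convert the 23rd prime (prime index) → 83 (decimal)
Start: 83
83 × 2 = 166
Convert ten (English words) → 10 (decimal)
166 - 10 = 156
Convert 0x1C (hexadecimal) → 1×16 + 12 = 28 (decimal)
156 + 28 = 184
184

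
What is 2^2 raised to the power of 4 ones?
Convert 2^2 (power) → 4 (decimal)
Convert 4 ones (place-value notation) → 4 (decimal)
Compute 4 ^ 4 = 256
256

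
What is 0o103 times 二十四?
Convert 0o103 (octal) → 1×64 + 3 = 67 (decimal)
Convert 二十四 (Chinese numeral) → 2×10 + 4 = 24 (decimal)
Compute 67 × 24 = 1608
1608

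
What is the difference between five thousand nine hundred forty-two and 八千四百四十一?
Convert five thousand nine hundred forty-two (English words) → 5×1000 + 9×100 + 42 = 5942 (decimal)
Convert 八千四百四十一 (Chinese numeral) → 8×1000 + 4×100 + 4×10 + 1 = 8441 (decimal)
Difference: |5942 - 8441| = 2499
2499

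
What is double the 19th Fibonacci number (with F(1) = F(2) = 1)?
The 19th Fibonacci number (with F(1) = F(2) = 1) = 4181
Compute 4181 × 2 = 8362
8362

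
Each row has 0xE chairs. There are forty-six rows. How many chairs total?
Convert 0xE (hexadecimal) → 14 (decimal)
Convert forty-six (English words) → 46 (decimal)
Compute 14 × 46 = 644
644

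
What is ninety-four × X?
Convert ninety-four (English words) → 94 (decimal)
Convert X (Roman numeral) → 10 (decimal)
Compute 94 × 10 = 940
940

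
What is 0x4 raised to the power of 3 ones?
Convert 0x4 (hexadecimal) → 4 (decimal)
Convert 3 ones (place-value notation) → 3 (decimal)
Compute 4 ^ 3 = 64
64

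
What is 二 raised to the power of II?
Convert 二 (Chinese numeral) → 2 (decimal)
Convert II (Roman numeral) → 1 + 1 = 2 (decimal)
Compute 2 ^ 2 = 4
4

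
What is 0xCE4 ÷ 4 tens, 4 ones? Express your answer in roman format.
Convert 0xCE4 (hexadecimal) → 12×256 + 14×16 + 4 = 3300 (decimal)
Convert 4 tens, 4 ones (place-value notation) → 4×10 + 4 = 44 (decimal)
Compute 3300 ÷ 44 = 75
Convert 75 (decimal) → 75 = 50 + 10 + 10 + 5 → LXXV (Roman numeral)
LXXV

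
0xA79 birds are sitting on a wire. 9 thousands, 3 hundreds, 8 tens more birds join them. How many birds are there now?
Convert 0xA79 (hexadecimal) → 10×256 + 7×16 + 9 = 2681 (decimal)
Convert 9 thousands, 3 hundreds, 8 tens (place-value notation) → 9×1000 + 3×100 + 8×10 = 9380 (decimal)
Compute 2681 + 9380 = 12061
12061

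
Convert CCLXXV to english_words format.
Convert CCLXXV (Roman numeral) → 100 + 100 + 50 + 10 + 10 + 5 = 275 (decimal)
Convert 275 (decimal) → 275 = 2×100 + 75 → two hundred seventy-five (English words)
two hundred seventy-five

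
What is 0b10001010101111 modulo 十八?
Convert 0b10001010101111 (binary) → 8192 + 512 + 128 + 32 + 8 + 4 + 2 + 1 = 8879 (decimal)
Convert 十八 (Chinese numeral) → 1×10 + 8 = 18 (decimal)
Compute 8879 mod 18 = 5
5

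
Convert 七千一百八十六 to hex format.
Convert 七千一百八十六 (Chinese numeral) → 7×1000 + 1×100 + 8×10 + 6 = 7186 (decimal)
Convert 7186 (decimal) → 7186 = 1×4096 + 12×256 + 1×16 + 2 → 0x1C12 (hexadecimal)
0x1C12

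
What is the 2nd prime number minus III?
The 2nd prime number = 3
Convert III (Roman numeral) → 1 + 1 + 1 = 3 (decimal)
Compute 3 - 3 = 0
0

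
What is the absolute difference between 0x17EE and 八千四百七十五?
Convert 0x17EE (hexadecimal) → 1×4096 + 7×256 + 14×16 + 14 = 6126 (decimal)
Convert 八千四百七十五 (Chinese numeral) → 8×1000 + 4×100 + 7×10 + 5 = 8475 (decimal)
Compute |6126 - 8475| = 2349
2349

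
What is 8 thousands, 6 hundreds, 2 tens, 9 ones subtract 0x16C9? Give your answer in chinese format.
Convert 8 thousands, 6 hundreds, 2 tens, 9 ones (place-value notation) → 8×1000 + 6×100 + 2×10 + 9 = 8629 (decimal)
Convert 0x16C9 (hexadecimal) → 1×4096 + 6×256 + 12×16 + 9 = 5833 (decimal)
Compute 8629 - 5833 = 2796
Convert 2796 (decimal) → 2796 = 2×1000 + 7×100 + 9×10 + 6 → 二千七百九十六 (Chinese numeral)
二千七百九十六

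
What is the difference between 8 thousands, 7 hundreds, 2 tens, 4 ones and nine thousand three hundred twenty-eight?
Convert 8 thousands, 7 hundreds, 2 tens, 4 ones (place-value notation) → 8×1000 + 7×100 + 2×10 + 4 = 8724 (decimal)
Convert nine thousand three hundred twenty-eight (English words) → 9×1000 + 3×100 + 28 = 9328 (decimal)
Difference: |8724 - 9328| = 604
604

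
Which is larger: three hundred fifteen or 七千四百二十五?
Convert three hundred fifteen (English words) → 3×100 + 15 = 315 (decimal)
Convert 七千四百二十五 (Chinese numeral) → 7×1000 + 4×100 + 2×10 + 5 = 7425 (decimal)
Compare 315 vs 7425: larger = 7425
7425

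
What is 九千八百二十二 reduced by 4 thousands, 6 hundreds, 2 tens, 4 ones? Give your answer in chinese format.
Convert 九千八百二十二 (Chinese numeral) → 9×1000 + 8×100 + 2×10 + 2 = 9822 (decimal)
Convert 4 thousands, 6 hundreds, 2 tens, 4 ones (place-value notation) → 4×1000 + 6×100 + 2×10 + 4 = 4624 (decimal)
Compute 9822 - 4624 = 5198
Convert 5198 (decimal) → 5198 = 5×1000 + 1×100 + 9×10 + 8 → 五千一百九十八 (Chinese numeral)
五千一百九十八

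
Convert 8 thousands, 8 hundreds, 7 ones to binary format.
Convert 8 thousands, 8 hundreds, 7 ones (place-value notation) → 8×1000 + 8×100 + 7 = 8807 (decimal)
Convert 8807 (decimal) → 8807 = 8192 + 512 + 64 + 32 + 4 + 2 + 1 → 0b10001001100111 (binary)
0b10001001100111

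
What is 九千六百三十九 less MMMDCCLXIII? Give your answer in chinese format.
Convert 九千六百三十九 (Chinese numeral) → 9×1000 + 6×100 + 3×10 + 9 = 9639 (decimal)
Convert MMMDCCLXIII (Roman numeral) → 1000 + 1000 + 1000 + 500 + 100 + 100 + 50 + 10 + 1 + 1 + 1 = 3763 (decimal)
Compute 9639 - 3763 = 5876
Convert 5876 (decimal) → 5876 = 5×1000 + 8×100 + 7×10 + 6 → 五千八百七十六 (Chinese numeral)
五千八百七十六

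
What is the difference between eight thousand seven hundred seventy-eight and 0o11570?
Convert eight thousand seven hundred seventy-eight (English words) → 8×1000 + 7×100 + 78 = 8778 (decimal)
Convert 0o11570 (octal) → 1×4096 + 1×512 + 5×64 + 7×8 = 4984 (decimal)
Difference: |8778 - 4984| = 3794
3794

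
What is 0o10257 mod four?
Convert 0o10257 (octal) → 1×4096 + 2×64 + 5×8 + 7 = 4271 (decimal)
Convert four (English words) → 4 (decimal)
Compute 4271 mod 4 = 3
3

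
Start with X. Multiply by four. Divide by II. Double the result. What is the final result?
Convert X (Roman numeral) → 10 (decimal)
Start: 10
Convert four (English words) → 4 (decimal)
10 × 4 = 40
Convert II (Roman numeral) → 1 + 1 = 2 (decimal)
40 ÷ 2 = 20
20 × 2 = 40
40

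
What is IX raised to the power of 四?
Convert IX (Roman numeral) → 9 (decimal)
Convert 四 (Chinese numeral) → 4 (decimal)
Compute 9 ^ 4 = 6561
6561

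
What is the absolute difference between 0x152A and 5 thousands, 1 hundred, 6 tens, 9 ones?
Convert 0x152A (hexadecimal) → 1×4096 + 5×256 + 2×16 + 10 = 5418 (decimal)
Convert 5 thousands, 1 hundred, 6 tens, 9 ones (place-value notation) → 5×1000 + 1×100 + 6×10 + 9 = 5169 (decimal)
Compute |5418 - 5169| = 249
249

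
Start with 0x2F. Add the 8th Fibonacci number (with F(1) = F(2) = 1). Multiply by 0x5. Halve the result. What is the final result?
Convert 0x2F (hexadecimal) → 2×16 + 15 = 47 (decimal)
Start: 47
Convert the 8th Fibonacci number (with F(1) = F(2) = 1) (Fibonacci index) → 1, 1, 2, 3, 5, 8, 13, 21 → 21 (decimal)
47 + 21 = 68
Convert 0x5 (hexadecimal) → 5 (decimal)
68 × 5 = 340
340 ÷ 2 = 170
170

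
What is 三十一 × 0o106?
Convert 三十一 (Chinese numeral) → 3×10 + 1 = 31 (decimal)
Convert 0o106 (octal) → 1×64 + 6 = 70 (decimal)
Compute 31 × 70 = 2170
2170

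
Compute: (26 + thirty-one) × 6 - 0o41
Convert thirty-one (English words) → 31 (decimal)
Convert 0o41 (octal) → 4×8 + 1 = 33 (decimal)
Expression in decimal: (26 + 31) × 6 - 33
Parentheses first: 26 + 31 = 57
Multiply: 57 × 6 = 342
Subtract: 342 - 33 = 309
309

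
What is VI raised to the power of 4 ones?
Convert VI (Roman numeral) → 5 + 1 = 6 (decimal)
Convert 4 ones (place-value notation) → 4 (decimal)
Compute 6 ^ 4 = 1296
1296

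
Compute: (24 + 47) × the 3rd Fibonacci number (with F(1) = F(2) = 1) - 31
Convert the 3rd Fibonacci number (with F(1) = F(2) = 1) (Fibonacci index) → 1, 1, 2 → 2 (decimal)
Expression in decimal: (24 + 47) × 2 - 31
Parentheses first: 24 + 47 = 71
Multiply: 71 × 2 = 142
Subtract: 142 - 31 = 111
111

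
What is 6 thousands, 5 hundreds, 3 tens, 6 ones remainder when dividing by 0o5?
Convert 6 thousands, 5 hundreds, 3 tens, 6 ones (place-value notation) → 6×1000 + 5×100 + 3×10 + 6 = 6536 (decimal)
Convert 0o5 (octal) → 5 (decimal)
Compute 6536 mod 5 = 1
1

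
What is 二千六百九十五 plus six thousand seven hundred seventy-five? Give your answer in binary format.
Convert 二千六百九十五 (Chinese numeral) → 2×1000 + 6×100 + 9×10 + 5 = 2695 (decimal)
Convert six thousand seven hundred seventy-five (English words) → 6×1000 + 7×100 + 75 = 6775 (decimal)
Compute 2695 + 6775 = 9470
Convert 9470 (decimal) → 9470 = 8192 + 1024 + 128 + 64 + 32 + 16 + 8 + 4 + 2 → 0b10010011111110 (binary)
0b10010011111110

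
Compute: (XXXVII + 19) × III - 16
Convert XXXVII (Roman numeral) → 10 + 10 + 10 + 5 + 1 + 1 = 37 (decimal)
Convert III (Roman numeral) → 1 + 1 + 1 = 3 (decimal)
Expression in decimal: (37 + 19) × 3 - 16
Parentheses first: 37 + 19 = 56
Multiply: 56 × 3 = 168
Subtract: 168 - 16 = 152
152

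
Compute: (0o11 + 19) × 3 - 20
Convert 0o11 (octal) → 1×8 + 1 = 9 (decimal)
Expression in decimal: (9 + 19) × 3 - 20
Parentheses first: 9 + 19 = 28
Multiply: 28 × 3 = 84
Subtract: 84 - 20 = 64
64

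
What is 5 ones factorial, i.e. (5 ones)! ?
Convert 5 ones (place-value notation) → 5 (decimal)
Compute 5! = 120
120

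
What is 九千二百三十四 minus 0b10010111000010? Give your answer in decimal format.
Convert 九千二百三十四 (Chinese numeral) → 9×1000 + 2×100 + 3×10 + 4 = 9234 (decimal)
Convert 0b10010111000010 (binary) → 8192 + 1024 + 256 + 128 + 64 + 2 = 9666 (decimal)
Compute 9234 - 9666 = -432
-432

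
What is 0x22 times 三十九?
Convert 0x22 (hexadecimal) → 2×16 + 2 = 34 (decimal)
Convert 三十九 (Chinese numeral) → 3×10 + 9 = 39 (decimal)
Compute 34 × 39 = 1326
1326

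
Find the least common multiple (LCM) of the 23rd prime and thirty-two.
Convert the 23rd prime (prime index) → 83 (decimal)
Convert thirty-two (English words) → 32 (decimal)
Compute lcm(83, 32) = 2656
2656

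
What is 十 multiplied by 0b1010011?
Convert 十 (Chinese numeral) → 1×10 = 10 (decimal)
Convert 0b1010011 (binary) → 64 + 16 + 2 + 1 = 83 (decimal)
Compute 10 × 83 = 830
830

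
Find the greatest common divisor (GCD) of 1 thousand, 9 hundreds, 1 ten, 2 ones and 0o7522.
Convert 1 thousand, 9 hundreds, 1 ten, 2 ones (place-value notation) → 1×1000 + 9×100 + 1×10 + 2 = 1912 (decimal)
Convert 0o7522 (octal) → 7×512 + 5×64 + 2×8 + 2 = 3922 (decimal)
Compute gcd(1912, 3922) = 2
2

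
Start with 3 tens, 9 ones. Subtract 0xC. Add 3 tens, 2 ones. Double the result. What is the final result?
Convert 3 tens, 9 ones (place-value notation) → 3×10 + 9 = 39 (decimal)
Start: 39
Convert 0xC (hexadecimal) → 12 (decimal)
39 - 12 = 27
Convert 3 tens, 2 ones (place-value notation) → 3×10 + 2 = 32 (decimal)
27 + 32 = 59
59 × 2 = 118
118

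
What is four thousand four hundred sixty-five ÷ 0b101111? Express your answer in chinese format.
Convert four thousand four hundred sixty-five (English words) → 4×1000 + 4×100 + 65 = 4465 (decimal)
Convert 0b101111 (binary) → 32 + 8 + 4 + 2 + 1 = 47 (decimal)
Compute 4465 ÷ 47 = 95
Convert 95 (decimal) → 95 = 9×10 + 5 → 九十五 (Chinese numeral)
九十五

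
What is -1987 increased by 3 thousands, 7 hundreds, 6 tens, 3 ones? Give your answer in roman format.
Convert 3 thousands, 7 hundreds, 6 tens, 3 ones (place-value notation) → 3×1000 + 7×100 + 6×10 + 3 = 3763 (decimal)
Compute -1987 + 3763 = 1776
Convert 1776 (decimal) → 1776 = 1000 + 500 + 100 + 100 + 50 + 10 + 10 + 5 + 1 → MDCCLXXVI (Roman numeral)
MDCCLXXVI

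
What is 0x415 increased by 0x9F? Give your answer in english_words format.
Convert 0x415 (hexadecimal) → 4×256 + 1×16 + 5 = 1045 (decimal)
Convert 0x9F (hexadecimal) → 9×16 + 15 = 159 (decimal)
Compute 1045 + 159 = 1204
Convert 1204 (decimal) → 1204 = 1×1000 + 2×100 + 4 → one thousand two hundred four (English words)
one thousand two hundred four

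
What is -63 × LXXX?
Convert LXXX (Roman numeral) → 50 + 10 + 10 + 10 = 80 (decimal)
Compute -63 × 80 = -5040
-5040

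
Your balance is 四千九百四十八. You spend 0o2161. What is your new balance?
Convert 四千九百四十八 (Chinese numeral) → 4×1000 + 9×100 + 4×10 + 8 = 4948 (decimal)
Convert 0o2161 (octal) → 2×512 + 1×64 + 6×8 + 1 = 1137 (decimal)
Compute 4948 - 1137 = 3811
3811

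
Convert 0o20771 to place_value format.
Convert 0o20771 (octal) → 2×4096 + 7×64 + 7×8 + 1 = 8697 (decimal)
Convert 8697 (decimal) → 8697 = 8×1000 + 6×100 + 9×10 + 7 → 8 thousands, 6 hundreds, 9 tens, 7 ones (place-value notation)
8 thousands, 6 hundreds, 9 tens, 7 ones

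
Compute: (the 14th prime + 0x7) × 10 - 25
Convert the 14th prime (prime index) → 43 (decimal)
Convert 0x7 (hexadecimal) → 7 (decimal)
Expression in decimal: (43 + 7) × 10 - 25
Parentheses first: 43 + 7 = 50
Multiply: 50 × 10 = 500
Subtract: 500 - 25 = 475
475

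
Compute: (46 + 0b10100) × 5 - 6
Convert 0b10100 (binary) → 16 + 4 = 20 (decimal)
Expression in decimal: (46 + 20) × 5 - 6
Parentheses first: 46 + 20 = 66
Multiply: 66 × 5 = 330
Subtract: 330 - 6 = 324
324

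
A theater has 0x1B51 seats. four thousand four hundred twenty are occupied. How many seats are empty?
Convert 0x1B51 (hexadecimal) → 1×4096 + 11×256 + 5×16 + 1 = 6993 (decimal)
Convert four thousand four hundred twenty (English words) → 4×1000 + 4×100 + 20 = 4420 (decimal)
Compute 6993 - 4420 = 2573
2573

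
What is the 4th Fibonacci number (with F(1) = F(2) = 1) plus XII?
The 4th Fibonacci number (with F(1) = F(2) = 1): 1, 1, 2, 3 → 3
Convert XII (Roman numeral) → 10 + 1 + 1 = 12 (decimal)
Compute 3 + 12 = 15
15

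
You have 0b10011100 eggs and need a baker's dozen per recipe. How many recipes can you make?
Convert 0b10011100 (binary) → 128 + 16 + 8 + 4 = 156 (decimal)
Convert a baker's dozen (colloquial) → 13 (decimal)
Compute 156 ÷ 13 = 12
12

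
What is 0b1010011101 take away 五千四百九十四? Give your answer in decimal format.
Convert 0b1010011101 (binary) → 512 + 128 + 16 + 8 + 4 + 1 = 669 (decimal)
Convert 五千四百九十四 (Chinese numeral) → 5×1000 + 4×100 + 9×10 + 4 = 5494 (decimal)
Compute 669 - 5494 = -4825
-4825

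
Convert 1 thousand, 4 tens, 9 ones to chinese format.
Convert 1 thousand, 4 tens, 9 ones (place-value notation) → 1×1000 + 4×10 + 9 = 1049 (decimal)
Convert 1049 (decimal) → 1049 = 1×1000 + 4×10 + 9 → 一千零四十九 (Chinese numeral)
一千零四十九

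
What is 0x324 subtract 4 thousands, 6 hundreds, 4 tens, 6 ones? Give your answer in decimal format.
Convert 0x324 (hexadecimal) → 3×256 + 2×16 + 4 = 804 (decimal)
Convert 4 thousands, 6 hundreds, 4 tens, 6 ones (place-value notation) → 4×1000 + 6×100 + 4×10 + 6 = 4646 (decimal)
Compute 804 - 4646 = -3842
-3842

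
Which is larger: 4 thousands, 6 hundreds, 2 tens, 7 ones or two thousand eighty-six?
Convert 4 thousands, 6 hundreds, 2 tens, 7 ones (place-value notation) → 4×1000 + 6×100 + 2×10 + 7 = 4627 (decimal)
Convert two thousand eighty-six (English words) → 2×1000 + 86 = 2086 (decimal)
Compare 4627 vs 2086: larger = 4627
4627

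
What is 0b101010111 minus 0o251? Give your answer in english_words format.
Convert 0b101010111 (binary) → 256 + 64 + 16 + 4 + 2 + 1 = 343 (decimal)
Convert 0o251 (octal) → 2×64 + 5×8 + 1 = 169 (decimal)
Compute 343 - 169 = 174
Convert 174 (decimal) → 174 = 1×100 + 74 → one hundred seventy-four (English words)
one hundred seventy-four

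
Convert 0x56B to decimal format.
Convert 0x56B (hexadecimal) → 5×256 + 6×16 + 11 = 1387 (decimal)
1387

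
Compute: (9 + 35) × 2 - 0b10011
Convert 0b10011 (binary) → 16 + 2 + 1 = 19 (decimal)
Expression in decimal: (9 + 35) × 2 - 19
Parentheses first: 9 + 35 = 44
Multiply: 44 × 2 = 88
Subtract: 88 - 19 = 69
69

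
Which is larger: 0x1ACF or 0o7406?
Convert 0x1ACF (hexadecimal) → 1×4096 + 10×256 + 12×16 + 15 = 6863 (decimal)
Convert 0o7406 (octal) → 7×512 + 4×64 + 6 = 3846 (decimal)
Compare 6863 vs 3846: larger = 6863
6863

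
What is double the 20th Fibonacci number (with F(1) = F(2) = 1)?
The 20th Fibonacci number (with F(1) = F(2) = 1) = 6765
Compute 6765 × 2 = 13530
13530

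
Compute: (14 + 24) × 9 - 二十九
Convert 二十九 (Chinese numeral) → 2×10 + 9 = 29 (decimal)
Expression in decimal: (14 + 24) × 9 - 29
Parentheses first: 14 + 24 = 38
Multiply: 38 × 9 = 342
Subtract: 342 - 29 = 313
313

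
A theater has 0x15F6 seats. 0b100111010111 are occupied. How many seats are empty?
Convert 0x15F6 (hexadecimal) → 1×4096 + 5×256 + 15×16 + 6 = 5622 (decimal)
Convert 0b100111010111 (binary) → 2048 + 256 + 128 + 64 + 16 + 4 + 2 + 1 = 2519 (decimal)
Compute 5622 - 2519 = 3103
3103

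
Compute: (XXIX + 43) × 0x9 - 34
Convert XXIX (Roman numeral) → 10 + 10 + 9 = 29 (decimal)
Convert 0x9 (hexadecimal) → 9 (decimal)
Expression in decimal: (29 + 43) × 9 - 34
Parentheses first: 29 + 43 = 72
Multiply: 72 × 9 = 648
Subtract: 648 - 34 = 614
614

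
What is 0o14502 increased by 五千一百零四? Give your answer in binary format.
Convert 0o14502 (octal) → 1×4096 + 4×512 + 5×64 + 2 = 6466 (decimal)
Convert 五千一百零四 (Chinese numeral) → 5×1000 + 1×100 + 4 = 5104 (decimal)
Compute 6466 + 5104 = 11570
Convert 11570 (decimal) → 11570 = 8192 + 2048 + 1024 + 256 + 32 + 16 + 2 → 0b10110100110010 (binary)
0b10110100110010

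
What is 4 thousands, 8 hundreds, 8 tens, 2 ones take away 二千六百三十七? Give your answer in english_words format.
Convert 4 thousands, 8 hundreds, 8 tens, 2 ones (place-value notation) → 4×1000 + 8×100 + 8×10 + 2 = 4882 (decimal)
Convert 二千六百三十七 (Chinese numeral) → 2×1000 + 6×100 + 3×10 + 7 = 2637 (decimal)
Compute 4882 - 2637 = 2245
Convert 2245 (decimal) → 2245 = 2×1000 + 2×100 + 45 → two thousand two hundred forty-five (English words)
two thousand two hundred forty-five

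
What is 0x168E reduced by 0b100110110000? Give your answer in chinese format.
Convert 0x168E (hexadecimal) → 1×4096 + 6×256 + 8×16 + 14 = 5774 (decimal)
Convert 0b100110110000 (binary) → 2048 + 256 + 128 + 32 + 16 = 2480 (decimal)
Compute 5774 - 2480 = 3294
Convert 3294 (decimal) → 3294 = 3×1000 + 2×100 + 9×10 + 4 → 三千二百九十四 (Chinese numeral)
三千二百九十四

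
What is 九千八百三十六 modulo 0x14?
Convert 九千八百三十六 (Chinese numeral) → 9×1000 + 8×100 + 3×10 + 6 = 9836 (decimal)
Convert 0x14 (hexadecimal) → 1×16 + 4 = 20 (decimal)
Compute 9836 mod 20 = 16
16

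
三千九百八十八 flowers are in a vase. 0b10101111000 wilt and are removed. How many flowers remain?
Convert 三千九百八十八 (Chinese numeral) → 3×1000 + 9×100 + 8×10 + 8 = 3988 (decimal)
Convert 0b10101111000 (binary) → 1024 + 256 + 64 + 32 + 16 + 8 = 1400 (decimal)
Compute 3988 - 1400 = 2588
2588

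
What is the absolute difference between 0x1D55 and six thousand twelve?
Convert 0x1D55 (hexadecimal) → 1×4096 + 13×256 + 5×16 + 5 = 7509 (decimal)
Convert six thousand twelve (English words) → 6×1000 + 12 = 6012 (decimal)
Compute |7509 - 6012| = 1497
1497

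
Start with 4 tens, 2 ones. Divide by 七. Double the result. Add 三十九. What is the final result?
Convert 4 tens, 2 ones (place-value notation) → 4×10 + 2 = 42 (decimal)
Start: 42
Convert 七 (Chinese numeral) → 7 (decimal)
42 ÷ 7 = 6
6 × 2 = 12
Convert 三十九 (Chinese numeral) → 3×10 + 9 = 39 (decimal)
12 + 39 = 51
51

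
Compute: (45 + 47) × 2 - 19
Parentheses first: 45 + 47 = 92
Multiply: 92 × 2 = 184
Subtract: 184 - 19 = 165
165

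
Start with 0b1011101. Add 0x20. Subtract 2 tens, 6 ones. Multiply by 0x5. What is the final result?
Convert 0b1011101 (binary) → 64 + 16 + 8 + 4 + 1 = 93 (decimal)
Start: 93
Convert 0x20 (hexadecimal) → 2×16 = 32 (decimal)
93 + 32 = 125
Convert 2 tens, 6 ones (place-value notation) → 2×10 + 6 = 26 (decimal)
125 - 26 = 99
Convert 0x5 (hexadecimal) → 5 (decimal)
99 × 5 = 495
495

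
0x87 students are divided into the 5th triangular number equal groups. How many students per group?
Convert 0x87 (hexadecimal) → 8×16 + 7 = 135 (decimal)
Convert the 5th triangular number (triangular index) → 5×6/2 = 15 (decimal)
Compute 135 ÷ 15 = 9
9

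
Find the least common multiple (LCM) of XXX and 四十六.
Convert XXX (Roman numeral) → 10 + 10 + 10 = 30 (decimal)
Convert 四十六 (Chinese numeral) → 4×10 + 6 = 46 (decimal)
Compute lcm(30, 46) = 690
690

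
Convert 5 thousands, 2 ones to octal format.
Convert 5 thousands, 2 ones (place-value notation) → 5×1000 + 2 = 5002 (decimal)
Convert 5002 (decimal) → 5002 = 1×4096 + 1×512 + 6×64 + 1×8 + 2 → 0o11612 (octal)
0o11612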